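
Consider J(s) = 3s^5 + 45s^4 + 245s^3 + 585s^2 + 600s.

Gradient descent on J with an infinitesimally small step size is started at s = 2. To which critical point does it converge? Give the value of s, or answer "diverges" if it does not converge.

-1

J'(s) = 15(s + 1)(s + 2)(s + 4)(s + 5), so J'(2) = 7560.
Gradient descent moves in the -J' direction, i.e. s is decreasing.
The nearest critical point in that direction is s = -1, where J'' = 180 > 0 (a local minimum). The iterate converges there.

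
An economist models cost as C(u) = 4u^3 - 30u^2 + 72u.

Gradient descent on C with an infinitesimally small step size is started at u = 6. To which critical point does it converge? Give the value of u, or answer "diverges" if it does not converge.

3

C'(u) = 12(u - 3)(u - 2), so C'(6) = 144.
Gradient descent moves in the -C' direction, i.e. u is decreasing.
The nearest critical point in that direction is u = 3, where C'' = 12 > 0 (a local minimum). The iterate converges there.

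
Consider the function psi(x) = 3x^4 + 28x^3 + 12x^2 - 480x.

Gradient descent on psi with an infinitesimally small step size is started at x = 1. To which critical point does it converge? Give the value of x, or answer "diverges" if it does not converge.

2

psi'(x) = 12(x - 2)(x + 4)(x + 5), so psi'(1) = -360.
Gradient descent moves in the -psi' direction, i.e. x is increasing.
The nearest critical point in that direction is x = 2, where psi'' = 504 > 0 (a local minimum). The iterate converges there.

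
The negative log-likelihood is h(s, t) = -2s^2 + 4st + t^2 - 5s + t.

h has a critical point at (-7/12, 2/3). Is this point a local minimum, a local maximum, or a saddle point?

The Hessian of h is constant: H = [[-4, 4], [4, 2]].
det(H) = (-4)·2 − 4² = -24.
Since det(H) < 0, H is indefinite and the critical point is a saddle point.

saddle point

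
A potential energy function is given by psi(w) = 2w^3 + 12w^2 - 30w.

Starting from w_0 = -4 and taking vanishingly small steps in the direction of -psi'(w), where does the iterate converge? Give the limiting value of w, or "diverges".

1

psi'(w) = 6(w - 1)(w + 5), so psi'(-4) = -30.
Gradient descent moves in the -psi' direction, i.e. w is increasing.
The nearest critical point in that direction is w = 1, where psi'' = 36 > 0 (a local minimum). The iterate converges there.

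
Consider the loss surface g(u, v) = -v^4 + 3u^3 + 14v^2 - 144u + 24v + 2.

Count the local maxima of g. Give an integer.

2

g separates as a function of u plus a function of v, so ∇g=0 decouples.
∂g/∂u = 9(u - 4)(u + 4) = 0 at u ∈ {-4, 4}; ∂g/∂v = -4(v - 3)(v + 1)(v + 2) = 0 at v ∈ {-2, -1, 3}.
The Hessian is diagonal: diag(g_uu, g_vv). Second derivatives: g_uu(-4)=-72, g_uu(4)=72; g_vv(-2)=-20, g_vv(-1)=16, g_vv(3)=-80.
Local maxima occur where both diagonal entries negative: (-4, -2), (-4, 3). Count: 2.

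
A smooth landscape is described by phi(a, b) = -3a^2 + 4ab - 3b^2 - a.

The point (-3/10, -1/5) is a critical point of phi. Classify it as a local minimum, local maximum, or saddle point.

local maximum

The Hessian of phi is constant: H = [[-6, 4], [4, -6]].
det(H) = (-6)·(-6) − 4² = 20.
det(H) > 0 and tr(H) = -12 < 0, so H is negative definite and the point is a local maximum.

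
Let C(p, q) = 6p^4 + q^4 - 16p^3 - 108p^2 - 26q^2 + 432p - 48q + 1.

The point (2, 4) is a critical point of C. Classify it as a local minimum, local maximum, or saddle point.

The mixed partial ∂²C/∂p∂q is 0, so the Hessian at any point is diag(C_pp, C_qq) = diag(24(3p^2 - 4p - 9), 4(3q^2 - 13)).
At (2, 4): H = diag(-120, 140).
The eigenvalues have opposite signs, so H is indefinite: a saddle point.

saddle point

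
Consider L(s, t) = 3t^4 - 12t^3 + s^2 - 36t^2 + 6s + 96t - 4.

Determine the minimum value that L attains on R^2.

-205

L(s,t) separates as P(s) + Q(t) − 4, so its minimum is min P + min Q − 4.
P'(s) = 2s + 6 vanishes at s ∈ {-3}; Q'(t) = 12(t - 4)(t - 1)(t + 2) vanishes at t ∈ {-2, 1, 4}.
Local minima of P (where P''>0): P(-3)=-9. Local minima of Q: Q(-2)=-192, Q(4)=-192.
So the global minimum of L is P(-3) + Q(-2) − 4 = -9 − 192 − 4 = -205, attained at (-3, -2).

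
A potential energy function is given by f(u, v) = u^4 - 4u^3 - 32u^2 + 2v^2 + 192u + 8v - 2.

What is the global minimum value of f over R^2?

f(u,v) separates as P(u) + Q(v) − 2, so its minimum is min P + min Q − 2.
P'(u) = 4(u - 4)(u - 3)(u + 4) vanishes at u ∈ {-4, 3, 4}; Q'(v) = 4v + 8 vanishes at v ∈ {-2}.
Local minima of P (where P''>0): P(-4)=-768, P(4)=256. Local minima of Q: Q(-2)=-8.
So the global minimum of f is P(-4) + Q(-2) − 2 = -768 − 8 − 2 = -778, attained at (-4, -2).

-778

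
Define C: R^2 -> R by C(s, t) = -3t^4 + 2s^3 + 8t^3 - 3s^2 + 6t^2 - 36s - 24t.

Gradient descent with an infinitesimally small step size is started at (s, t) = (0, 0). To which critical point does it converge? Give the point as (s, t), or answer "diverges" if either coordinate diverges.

C is separable, so gradient descent decouples: s follows -∂C/∂s, t follows -∂C/∂t.
∂C/∂s = 6(s - 3)(s + 2); at s=0 this is -36, so s increases.
∂C/∂t = -12(t - 2)(t - 1)(t + 1); at t=0 this is -24, so t increases.
s converges to its nearest critical value 3 (a local min of the s-part); t converges to 1. The iterate converges to (3, 1).

(3, 1)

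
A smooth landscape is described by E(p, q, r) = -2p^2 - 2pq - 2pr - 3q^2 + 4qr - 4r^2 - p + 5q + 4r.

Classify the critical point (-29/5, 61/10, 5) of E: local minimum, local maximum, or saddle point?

local maximum

The Hessian is constant: H = [[-4, -2, -2], [-2, -6, 4], [-2, 4, -8]].
Leading principal minors: Δ₁ = -4, Δ₂ = 20, Δ₃ = -40.
The minors alternate sign starting negative (−, +, −), so H is negative definite: a local maximum.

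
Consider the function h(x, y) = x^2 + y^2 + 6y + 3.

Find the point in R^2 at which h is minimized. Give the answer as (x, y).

(0, -3)

h(x,y) separates as P(x) + Q(y) + 3, so its minimum is min P + min Q + 3.
P'(x) = 2x vanishes at x ∈ {0}; Q'(y) = 2y + 6 vanishes at y ∈ {-3}.
Local minima of P (where P''>0): P(0)=0. Local minima of Q: Q(-3)=-9.
So the global minimum of h is P(0) + Q(-3) + 3 = 0 − 9 + 3 = -6, attained at (0, -3).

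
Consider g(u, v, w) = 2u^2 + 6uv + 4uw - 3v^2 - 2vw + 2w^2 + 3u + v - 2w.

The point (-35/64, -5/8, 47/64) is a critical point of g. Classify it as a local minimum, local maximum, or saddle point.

saddle point

The Hessian is constant: H = [[4, 6, 4], [6, -6, -2], [4, -2, 4]].
Leading principal minors: Δ₁ = 4, Δ₂ = -60, Δ₃ = -256.
The minors fit neither the all-positive nor the alternating-sign pattern, so H is indefinite: a saddle point.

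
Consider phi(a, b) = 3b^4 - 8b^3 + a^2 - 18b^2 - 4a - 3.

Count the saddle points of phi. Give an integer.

phi separates as a function of a plus a function of b, so ∇phi=0 decouples.
∂phi/∂a = 2(a - 2) = 0 at a ∈ {2}; ∂phi/∂b = 12b(b - 3)(b + 1) = 0 at b ∈ {-1, 0, 3}.
The Hessian is diagonal: diag(phi_aa, phi_bb). Second derivatives: phi_aa(2)=2; phi_bb(-1)=48, phi_bb(0)=-36, phi_bb(3)=144.
Saddle points occur where the two diagonal entries have opposite signs: (2, 0). Count: 1.

1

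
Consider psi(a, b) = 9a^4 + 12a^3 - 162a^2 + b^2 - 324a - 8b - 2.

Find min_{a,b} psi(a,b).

psi(a,b) separates as P(a) + Q(b) − 2, so its minimum is min P + min Q − 2.
P'(a) = 36(a - 3)(a + 1)(a + 3) vanishes at a ∈ {-3, -1, 3}; Q'(b) = 2b - 8 vanishes at b ∈ {4}.
Local minima of P (where P''>0): P(-3)=-81, P(3)=-1377. Local minima of Q: Q(4)=-16.
So the global minimum of psi is P(3) + Q(4) − 2 = -1377 − 16 − 2 = -1395, attained at (3, 4).

-1395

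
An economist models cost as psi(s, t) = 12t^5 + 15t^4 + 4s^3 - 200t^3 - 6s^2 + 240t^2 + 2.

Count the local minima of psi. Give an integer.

2

psi separates as a function of s plus a function of t, so ∇psi=0 decouples.
∂psi/∂s = 12s(s - 1) = 0 at s ∈ {0, 1}; ∂psi/∂t = 60t(t - 2)(t - 1)(t + 4) = 0 at t ∈ {-4, 0, 1, 2}.
The Hessian is diagonal: diag(psi_ss, psi_tt). Second derivatives: psi_ss(0)=-12, psi_ss(1)=12; psi_tt(-4)=-7200, psi_tt(0)=480, psi_tt(1)=-300, psi_tt(2)=720.
Local minima occur where both diagonal entries positive: (1, 0), (1, 2). Count: 2.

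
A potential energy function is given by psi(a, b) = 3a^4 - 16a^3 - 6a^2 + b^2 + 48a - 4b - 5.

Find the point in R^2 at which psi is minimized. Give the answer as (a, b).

(4, 2)

psi(a,b) separates as P(a) + Q(b) − 5, so its minimum is min P + min Q − 5.
P'(a) = 12(a - 4)(a - 1)(a + 1) vanishes at a ∈ {-1, 1, 4}; Q'(b) = 2b - 4 vanishes at b ∈ {2}.
Local minima of P (where P''>0): P(-1)=-35, P(4)=-160. Local minima of Q: Q(2)=-4.
So the global minimum of psi is P(4) + Q(2) − 5 = -160 − 4 − 5 = -169, attained at (4, 2).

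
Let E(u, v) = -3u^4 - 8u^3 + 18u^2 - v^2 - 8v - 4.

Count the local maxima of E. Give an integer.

E separates as a function of u plus a function of v, so ∇E=0 decouples.
∂E/∂u = -12u(u - 1)(u + 3) = 0 at u ∈ {-3, 0, 1}; ∂E/∂v = -2(v + 4) = 0 at v ∈ {-4}.
The Hessian is diagonal: diag(E_uu, E_vv). Second derivatives: E_uu(-3)=-144, E_uu(0)=36, E_uu(1)=-48; E_vv(-4)=-2.
Local maxima occur where both diagonal entries negative: (-3, -4), (1, -4). Count: 2.

2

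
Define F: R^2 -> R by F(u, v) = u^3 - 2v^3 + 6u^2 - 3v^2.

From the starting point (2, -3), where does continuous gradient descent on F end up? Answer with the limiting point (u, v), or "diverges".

(0, -1)

F is separable, so gradient descent decouples: u follows -∂F/∂u, v follows -∂F/∂v.
∂F/∂u = 3u(u + 4); at u=2 this is 36, so u decreases.
∂F/∂v = -6v(v + 1); at v=-3 this is -36, so v increases.
u converges to its nearest critical value 0 (a local min of the u-part); v converges to -1. The iterate converges to (0, -1).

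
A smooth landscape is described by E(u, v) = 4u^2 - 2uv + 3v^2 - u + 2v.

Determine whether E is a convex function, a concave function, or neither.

E is quadratic, so its Hessian is the constant matrix H = [[8, -2], [-2, 6]].
det(H) = 44, tr(H) = 14.
det(H) > 0 and tr(H) > 0, so H is positive definite everywhere: convex.

convex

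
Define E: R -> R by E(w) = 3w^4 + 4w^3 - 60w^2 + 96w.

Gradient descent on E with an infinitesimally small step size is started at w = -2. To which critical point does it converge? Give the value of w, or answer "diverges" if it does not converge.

-4

E'(w) = 12(w - 2)(w - 1)(w + 4), so E'(-2) = 288.
Gradient descent moves in the -E' direction, i.e. w is decreasing.
The nearest critical point in that direction is w = -4, where E'' = 360 > 0 (a local minimum). The iterate converges there.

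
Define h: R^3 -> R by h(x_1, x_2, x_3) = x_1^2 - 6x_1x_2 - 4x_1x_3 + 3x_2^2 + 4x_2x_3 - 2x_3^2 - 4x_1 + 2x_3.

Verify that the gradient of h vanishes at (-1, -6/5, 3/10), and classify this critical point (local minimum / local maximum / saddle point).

saddle point

∇h = (2x_1 - 6x_2 - 4x_3 - 4, -6x_1 + 6x_2 + 4x_3, -4x_1 + 4x_2 - 4x_3 + 2); substituting (-1, -6/5, 3/10) gives ∇h = (0, 0, 0), so (-1, -6/5, 3/10) is indeed a critical point.
The Hessian is constant: H = [[2, -6, -4], [-6, 6, 4], [-4, 4, -4]].
Leading principal minors: Δ₁ = 2, Δ₂ = -24, Δ₃ = 160.
The minors fit neither the all-positive nor the alternating-sign pattern, so H is indefinite: a saddle point.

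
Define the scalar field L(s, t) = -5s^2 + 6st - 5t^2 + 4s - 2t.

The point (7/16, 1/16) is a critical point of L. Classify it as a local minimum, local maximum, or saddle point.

local maximum

The Hessian of L is constant: H = [[-10, 6], [6, -10]].
det(H) = (-10)·(-10) − 6² = 64.
det(H) > 0 and tr(H) = -20 < 0, so H is negative definite and the point is a local maximum.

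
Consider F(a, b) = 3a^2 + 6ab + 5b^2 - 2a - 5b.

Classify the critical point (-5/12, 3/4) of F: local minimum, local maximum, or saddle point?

local minimum

The Hessian of F is constant: H = [[6, 6], [6, 10]].
det(H) = 6·10 − 6² = 24.
det(H) > 0 and tr(H) = 16 > 0, so H is positive definite and the point is a local minimum.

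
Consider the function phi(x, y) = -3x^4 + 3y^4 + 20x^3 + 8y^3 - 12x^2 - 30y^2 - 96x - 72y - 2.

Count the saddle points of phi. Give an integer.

phi separates as a function of x plus a function of y, so ∇phi=0 decouples.
∂phi/∂x = -12(x - 4)(x - 2)(x + 1) = 0 at x ∈ {-1, 2, 4}; ∂phi/∂y = 12(y - 2)(y + 1)(y + 3) = 0 at y ∈ {-3, -1, 2}.
The Hessian is diagonal: diag(phi_xx, phi_yy). Second derivatives: phi_xx(-1)=-180, phi_xx(2)=72, phi_xx(4)=-120; phi_yy(-3)=120, phi_yy(-1)=-72, phi_yy(2)=180.
Saddle points occur where the two diagonal entries have opposite signs: (-1, -3), (-1, 2), (2, -1), (4, -3), (4, 2). Count: 5.

5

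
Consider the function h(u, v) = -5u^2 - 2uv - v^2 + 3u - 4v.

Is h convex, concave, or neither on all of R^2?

h is quadratic, so its Hessian is the constant matrix H = [[-10, -2], [-2, -2]].
det(H) = 16, tr(H) = -12.
det(H) > 0 and tr(H) < 0, so H is negative definite everywhere: concave.

concave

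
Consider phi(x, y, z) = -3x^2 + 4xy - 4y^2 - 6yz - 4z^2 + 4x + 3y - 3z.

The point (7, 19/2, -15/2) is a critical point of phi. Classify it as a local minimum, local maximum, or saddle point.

local maximum

The Hessian is constant: H = [[-6, 4, 0], [4, -8, -6], [0, -6, -8]].
Leading principal minors: Δ₁ = -6, Δ₂ = 32, Δ₃ = -40.
The minors alternate sign starting negative (−, +, −), so H is negative definite: a local maximum.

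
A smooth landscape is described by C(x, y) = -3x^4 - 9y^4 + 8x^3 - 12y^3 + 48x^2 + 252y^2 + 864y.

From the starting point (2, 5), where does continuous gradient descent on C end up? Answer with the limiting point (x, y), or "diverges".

C is separable, so gradient descent decouples: x follows -∂C/∂x, y follows -∂C/∂y.
∂C/∂x = -12x(x - 4)(x + 2); at x=2 this is 192, so x decreases.
∂C/∂y = -36(y - 4)(y + 2)(y + 3); at y=5 this is -2016, so y increases.
The y-coordinate has no critical point in that direction and runs off to infinity.

diverges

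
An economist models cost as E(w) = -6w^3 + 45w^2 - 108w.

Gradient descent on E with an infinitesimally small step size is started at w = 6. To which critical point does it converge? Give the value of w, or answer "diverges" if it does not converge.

E'(w) = -18(w - 3)(w - 2), so E'(6) = -216.
Gradient descent moves in the -E' direction, i.e. w is increasing.
There is no critical point above w=6, and E' keeps the same sign, so the iterate runs off to +∞.

diverges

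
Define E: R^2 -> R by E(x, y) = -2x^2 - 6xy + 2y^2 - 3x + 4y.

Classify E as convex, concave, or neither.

E is quadratic, so its Hessian is the constant matrix H = [[-4, -6], [-6, 4]].
det(H) = -52, tr(H) = 0.
det(H) < 0, so H is indefinite: neither convex nor concave.

neither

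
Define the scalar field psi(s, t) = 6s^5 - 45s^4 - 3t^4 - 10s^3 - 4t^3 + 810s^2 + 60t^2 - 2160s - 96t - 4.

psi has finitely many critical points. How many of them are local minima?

psi separates as a function of s plus a function of t, so ∇psi=0 decouples.
∂psi/∂s = 30(s - 4)(s - 3)(s - 2)(s + 3) = 0 at s ∈ {-3, 2, 3, 4}; ∂psi/∂t = -12(t - 2)(t - 1)(t + 4) = 0 at t ∈ {-4, 1, 2}.
The Hessian is diagonal: diag(psi_ss, psi_tt). Second derivatives: psi_ss(-3)=-6300, psi_ss(2)=300, psi_ss(3)=-180, psi_ss(4)=420; psi_tt(-4)=-360, psi_tt(1)=60, psi_tt(2)=-72.
Local minima occur where both diagonal entries positive: (2, 1), (4, 1). Count: 2.

2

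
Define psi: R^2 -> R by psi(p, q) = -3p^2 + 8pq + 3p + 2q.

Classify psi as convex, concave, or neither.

psi is quadratic, so its Hessian is the constant matrix H = [[-6, 8], [8, 0]].
det(H) = -64, tr(H) = -6.
det(H) < 0, so H is indefinite: neither convex nor concave.

neither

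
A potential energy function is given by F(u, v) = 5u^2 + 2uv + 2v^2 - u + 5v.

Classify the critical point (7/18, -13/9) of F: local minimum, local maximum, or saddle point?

The Hessian of F is constant: H = [[10, 2], [2, 4]].
det(H) = 10·4 − 2² = 36.
det(H) > 0 and tr(H) = 14 > 0, so H is positive definite and the point is a local minimum.

local minimum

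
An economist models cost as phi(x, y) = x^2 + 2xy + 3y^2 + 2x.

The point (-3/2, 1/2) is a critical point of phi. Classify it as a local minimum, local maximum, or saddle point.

local minimum

The Hessian of phi is constant: H = [[2, 2], [2, 6]].
det(H) = 2·6 − 2² = 8.
det(H) > 0 and tr(H) = 8 > 0, so H is positive definite and the point is a local minimum.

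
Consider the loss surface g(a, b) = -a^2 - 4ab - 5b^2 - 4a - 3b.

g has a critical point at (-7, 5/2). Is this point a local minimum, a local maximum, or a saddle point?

local maximum

The Hessian of g is constant: H = [[-2, -4], [-4, -10]].
det(H) = (-2)·(-10) − (-4)² = 4.
det(H) > 0 and tr(H) = -12 < 0, so H is negative definite and the point is a local maximum.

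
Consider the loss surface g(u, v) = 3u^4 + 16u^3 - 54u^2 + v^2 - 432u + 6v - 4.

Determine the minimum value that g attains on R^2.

g(u,v) separates as P(u) + Q(v) − 4, so its minimum is min P + min Q − 4.
P'(u) = 12(u - 3)(u + 3)(u + 4) vanishes at u ∈ {-4, -3, 3}; Q'(v) = 2v + 6 vanishes at v ∈ {-3}.
Local minima of P (where P''>0): P(-4)=608, P(3)=-1107. Local minima of Q: Q(-3)=-9.
So the global minimum of g is P(3) + Q(-3) − 4 = -1107 − 9 − 4 = -1120, attained at (3, -3).

-1120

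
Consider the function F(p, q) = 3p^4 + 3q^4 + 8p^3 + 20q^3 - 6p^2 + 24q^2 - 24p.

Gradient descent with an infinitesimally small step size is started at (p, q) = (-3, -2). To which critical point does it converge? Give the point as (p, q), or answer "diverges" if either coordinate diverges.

(-2, -4)

F is separable, so gradient descent decouples: p follows -∂F/∂p, q follows -∂F/∂q.
∂F/∂p = 12(p - 1)(p + 1)(p + 2); at p=-3 this is -96, so p increases.
∂F/∂q = 12q(q + 1)(q + 4); at q=-2 this is 48, so q decreases.
p converges to its nearest critical value -2 (a local min of the p-part); q converges to -4. The iterate converges to (-2, -4).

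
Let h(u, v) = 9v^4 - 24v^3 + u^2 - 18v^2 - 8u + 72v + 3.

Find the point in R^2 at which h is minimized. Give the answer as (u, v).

h(u,v) separates as P(u) + Q(v) + 3, so its minimum is min P + min Q + 3.
P'(u) = 2u - 8 vanishes at u ∈ {4}; Q'(v) = 36(v - 2)(v - 1)(v + 1) vanishes at v ∈ {-1, 1, 2}.
Local minima of P (where P''>0): P(4)=-16. Local minima of Q: Q(-1)=-57, Q(2)=24.
So the global minimum of h is P(4) + Q(-1) + 3 = -16 − 57 + 3 = -70, attained at (4, -1).

(4, -1)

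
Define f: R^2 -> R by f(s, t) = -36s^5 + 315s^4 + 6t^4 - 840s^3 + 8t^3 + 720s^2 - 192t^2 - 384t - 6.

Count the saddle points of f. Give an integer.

6

f separates as a function of s plus a function of t, so ∇f=0 decouples.
∂f/∂s = -180s(s - 4)(s - 2)(s - 1) = 0 at s ∈ {0, 1, 2, 4}; ∂f/∂t = 24(t - 4)(t + 1)(t + 4) = 0 at t ∈ {-4, -1, 4}.
The Hessian is diagonal: diag(f_ss, f_tt). Second derivatives: f_ss(0)=1440, f_ss(1)=-540, f_ss(2)=720, f_ss(4)=-4320; f_tt(-4)=576, f_tt(-1)=-360, f_tt(4)=960.
Saddle points occur where the two diagonal entries have opposite signs: (0, -1), (1, -4), (1, 4), (2, -1), (4, -4), (4, 4). Count: 6.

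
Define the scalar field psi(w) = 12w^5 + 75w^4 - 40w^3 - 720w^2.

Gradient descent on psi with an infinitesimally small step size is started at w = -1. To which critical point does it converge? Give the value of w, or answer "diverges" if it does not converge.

psi'(w) = 60w(w - 2)(w + 3)(w + 4), so psi'(-1) = 1080.
Gradient descent moves in the -psi' direction, i.e. w is decreasing.
The nearest critical point in that direction is w = -3, where psi'' = 900 > 0 (a local minimum). The iterate converges there.

-3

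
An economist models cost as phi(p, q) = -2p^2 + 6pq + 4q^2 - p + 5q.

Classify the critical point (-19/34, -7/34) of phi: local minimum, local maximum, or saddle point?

The Hessian of phi is constant: H = [[-4, 6], [6, 8]].
det(H) = (-4)·8 − 6² = -68.
Since det(H) < 0, H is indefinite and the critical point is a saddle point.

saddle point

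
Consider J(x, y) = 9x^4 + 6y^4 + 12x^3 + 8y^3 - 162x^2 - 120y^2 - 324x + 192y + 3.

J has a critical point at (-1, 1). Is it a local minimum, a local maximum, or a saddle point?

The mixed partial ∂²J/∂x∂y is 0, so the Hessian at any point is diag(J_xx, J_yy) = diag(36(3x^2 + 2x - 9), 24(3y^2 + 2y - 10)).
At (-1, 1): H = diag(-288, -120).
Both eigenvalues are negative, so H is negative definite: a local maximum.

local maximum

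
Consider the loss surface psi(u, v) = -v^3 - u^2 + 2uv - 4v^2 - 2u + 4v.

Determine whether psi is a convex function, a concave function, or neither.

neither

The term -v^3 is cubic, so the Hessian is not constant.
∂²psi/∂v² = -6v - 8, which takes both signs as v varies (negative for sufficiently large v). A diagonal entry of the Hessian changing sign means the Hessian is neither positive- nor negative-semidefinite on all of R^2.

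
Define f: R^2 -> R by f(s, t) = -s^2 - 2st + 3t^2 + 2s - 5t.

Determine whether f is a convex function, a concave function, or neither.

f is quadratic, so its Hessian is the constant matrix H = [[-2, -2], [-2, 6]].
det(H) = -16, tr(H) = 4.
det(H) < 0, so H is indefinite: neither convex nor concave.

neither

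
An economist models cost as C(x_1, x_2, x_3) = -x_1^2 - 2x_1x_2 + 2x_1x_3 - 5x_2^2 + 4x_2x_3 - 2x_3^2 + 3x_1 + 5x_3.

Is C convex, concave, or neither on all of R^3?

concave

C is quadratic, so its Hessian is the constant matrix H = [[-2, -2, 2], [-2, -10, 4], [2, 4, -4]].
Leading principal minors: -2, 16, -24.
Signs alternate −, +, − ⇒ H ≺ 0 ⇒ concave.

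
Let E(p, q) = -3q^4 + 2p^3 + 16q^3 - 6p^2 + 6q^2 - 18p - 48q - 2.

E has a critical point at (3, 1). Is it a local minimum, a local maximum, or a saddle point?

local minimum

The mixed partial ∂²E/∂p∂q is 0, so the Hessian at any point is diag(E_pp, E_qq) = diag(12(p - 1), 12(-3q^2 + 8q + 1)).
At (3, 1): H = diag(24, 72).
Both eigenvalues are positive, so H is positive definite: a local minimum.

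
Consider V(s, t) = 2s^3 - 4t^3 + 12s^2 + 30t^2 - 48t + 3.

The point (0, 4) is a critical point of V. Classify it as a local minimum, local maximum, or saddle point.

saddle point

The mixed partial ∂²V/∂s∂t is 0, so the Hessian at any point is diag(V_ss, V_tt) = diag(12(s + 2), 12(-2t + 5)).
At (0, 4): H = diag(24, -36).
The eigenvalues have opposite signs, so H is indefinite: a saddle point.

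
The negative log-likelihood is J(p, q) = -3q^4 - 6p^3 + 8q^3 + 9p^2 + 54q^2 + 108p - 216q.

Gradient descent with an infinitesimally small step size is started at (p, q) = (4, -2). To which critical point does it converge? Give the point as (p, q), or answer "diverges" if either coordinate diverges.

diverges

J is separable, so gradient descent decouples: p follows -∂J/∂p, q follows -∂J/∂q.
∂J/∂p = -18(p - 3)(p + 2); at p=4 this is -108, so p increases.
∂J/∂q = -12(q - 3)(q - 2)(q + 3); at q=-2 this is -240, so q increases.
The p-coordinate has no critical point in that direction and runs off to infinity.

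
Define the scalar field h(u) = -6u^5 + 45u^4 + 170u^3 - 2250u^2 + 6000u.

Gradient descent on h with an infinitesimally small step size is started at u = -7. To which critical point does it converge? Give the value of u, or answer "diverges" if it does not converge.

h'(u) = -30(u - 5)(u - 4)(u - 2)(u + 5), so h'(-7) = -71280.
Gradient descent moves in the -h' direction, i.e. u is increasing.
The nearest critical point in that direction is u = -5, where h'' = 18900 > 0 (a local minimum). The iterate converges there.

-5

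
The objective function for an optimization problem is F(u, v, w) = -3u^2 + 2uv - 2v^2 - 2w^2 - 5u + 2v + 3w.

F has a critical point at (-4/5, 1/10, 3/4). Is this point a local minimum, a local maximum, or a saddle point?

local maximum

The Hessian is constant: H = [[-6, 2, 0], [2, -4, 0], [0, 0, -4]].
Leading principal minors: Δ₁ = -6, Δ₂ = 20, Δ₃ = -80.
The minors alternate sign starting negative (−, +, −), so H is negative definite: a local maximum.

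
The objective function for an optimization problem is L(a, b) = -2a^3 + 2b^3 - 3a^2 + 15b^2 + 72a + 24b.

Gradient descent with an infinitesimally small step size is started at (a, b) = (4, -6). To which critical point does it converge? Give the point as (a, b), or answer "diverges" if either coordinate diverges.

L is separable, so gradient descent decouples: a follows -∂L/∂a, b follows -∂L/∂b.
∂L/∂a = -6(a - 3)(a + 4); at a=4 this is -48, so a increases.
∂L/∂b = 6(b + 1)(b + 4); at b=-6 this is 60, so b decreases.
The a-coordinate has no critical point in that direction and runs off to infinity.

diverges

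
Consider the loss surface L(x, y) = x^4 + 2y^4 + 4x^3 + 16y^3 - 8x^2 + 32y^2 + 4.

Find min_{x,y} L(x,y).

L(x,y) separates as P(x) + Q(y) + 4, so its minimum is min P + min Q + 4.
P'(x) = 4x(x - 1)(x + 4) vanishes at x ∈ {-4, 0, 1}; Q'(y) = 8y(y + 2)(y + 4) vanishes at y ∈ {-4, -2, 0}.
Local minima of P (where P''>0): P(-4)=-128, P(1)=-3. Local minima of Q: Q(-4)=0, Q(0)=0.
So the global minimum of L is P(-4) + Q(-4) + 4 = -128 + 0 + 4 = -124, attained at (-4, -4).

-124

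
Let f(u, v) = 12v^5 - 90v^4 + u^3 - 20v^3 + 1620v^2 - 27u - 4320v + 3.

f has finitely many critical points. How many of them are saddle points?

4

f separates as a function of u plus a function of v, so ∇f=0 decouples.
∂f/∂u = 3(u - 3)(u + 3) = 0 at u ∈ {-3, 3}; ∂f/∂v = 60(v - 4)(v - 3)(v - 2)(v + 3) = 0 at v ∈ {-3, 2, 3, 4}.
The Hessian is diagonal: diag(f_uu, f_vv). Second derivatives: f_uu(-3)=-18, f_uu(3)=18; f_vv(-3)=-12600, f_vv(2)=600, f_vv(3)=-360, f_vv(4)=840.
Saddle points occur where the two diagonal entries have opposite signs: (-3, 2), (-3, 4), (3, -3), (3, 3). Count: 4.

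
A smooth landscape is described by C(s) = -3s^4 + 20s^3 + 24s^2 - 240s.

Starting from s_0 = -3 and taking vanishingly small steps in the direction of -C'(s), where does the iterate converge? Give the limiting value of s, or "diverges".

C'(s) = -12(s - 5)(s - 2)(s + 2), so C'(-3) = 480.
Gradient descent moves in the -C' direction, i.e. s is decreasing.
There is no critical point below s=-3, and C' keeps the same sign, so the iterate runs off to −∞.

diverges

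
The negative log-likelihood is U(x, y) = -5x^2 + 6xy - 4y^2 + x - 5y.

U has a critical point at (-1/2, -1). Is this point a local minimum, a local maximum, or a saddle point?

local maximum

The Hessian of U is constant: H = [[-10, 6], [6, -8]].
det(H) = (-10)·(-8) − 6² = 44.
det(H) > 0 and tr(H) = -18 < 0, so H is negative definite and the point is a local maximum.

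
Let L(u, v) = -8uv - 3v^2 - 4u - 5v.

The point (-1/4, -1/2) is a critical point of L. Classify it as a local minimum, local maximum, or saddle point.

The Hessian of L is constant: H = [[0, -8], [-8, -6]].
det(H) = 0·(-6) − (-8)² = -64.
Since det(H) < 0, H is indefinite and the critical point is a saddle point.

saddle point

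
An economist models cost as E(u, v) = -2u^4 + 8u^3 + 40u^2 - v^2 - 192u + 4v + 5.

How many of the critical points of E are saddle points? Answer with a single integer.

1

E separates as a function of u plus a function of v, so ∇E=0 decouples.
∂E/∂u = -8(u - 4)(u - 2)(u + 3) = 0 at u ∈ {-3, 2, 4}; ∂E/∂v = -2(v - 2) = 0 at v ∈ {2}.
The Hessian is diagonal: diag(E_uu, E_vv). Second derivatives: E_uu(-3)=-280, E_uu(2)=80, E_uu(4)=-112; E_vv(2)=-2.
Saddle points occur where the two diagonal entries have opposite signs: (2, 2). Count: 1.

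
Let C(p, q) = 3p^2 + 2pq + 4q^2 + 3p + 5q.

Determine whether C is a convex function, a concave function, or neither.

convex

C is quadratic, so its Hessian is the constant matrix H = [[6, 2], [2, 8]].
det(H) = 44, tr(H) = 14.
det(H) > 0 and tr(H) > 0, so H is positive definite everywhere: convex.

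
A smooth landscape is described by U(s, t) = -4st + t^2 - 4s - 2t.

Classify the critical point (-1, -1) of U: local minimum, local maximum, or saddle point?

saddle point

The Hessian of U is constant: H = [[0, -4], [-4, 2]].
det(H) = 0·2 − (-4)² = -16.
Since det(H) < 0, H is indefinite and the critical point is a saddle point.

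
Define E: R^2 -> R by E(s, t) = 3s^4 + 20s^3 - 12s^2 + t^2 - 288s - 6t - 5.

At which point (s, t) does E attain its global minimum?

(2, 3)

E(s,t) separates as P(s) + Q(t) − 5, so its minimum is min P + min Q − 5.
P'(s) = 12(s - 2)(s + 3)(s + 4) vanishes at s ∈ {-4, -3, 2}; Q'(t) = 2(t - 3) vanishes at t ∈ {3}.
Local minima of P (where P''>0): P(-4)=448, P(2)=-416. Local minima of Q: Q(3)=-9.
So the global minimum of E is P(2) + Q(3) − 5 = -416 − 9 − 5 = -430, attained at (2, 3).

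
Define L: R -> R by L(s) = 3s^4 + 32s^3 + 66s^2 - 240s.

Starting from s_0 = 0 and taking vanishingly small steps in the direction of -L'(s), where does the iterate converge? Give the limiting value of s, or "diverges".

1

L'(s) = 12(s - 1)(s + 4)(s + 5), so L'(0) = -240.
Gradient descent moves in the -L' direction, i.e. s is increasing.
The nearest critical point in that direction is s = 1, where L'' = 360 > 0 (a local minimum). The iterate converges there.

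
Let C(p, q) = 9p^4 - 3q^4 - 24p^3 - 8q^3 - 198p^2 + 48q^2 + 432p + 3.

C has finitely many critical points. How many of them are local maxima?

2

C separates as a function of p plus a function of q, so ∇C=0 decouples.
∂C/∂p = 36(p - 4)(p - 1)(p + 3) = 0 at p ∈ {-3, 1, 4}; ∂C/∂q = -12q(q - 2)(q + 4) = 0 at q ∈ {-4, 0, 2}.
The Hessian is diagonal: diag(C_pp, C_qq). Second derivatives: C_pp(-3)=1008, C_pp(1)=-432, C_pp(4)=756; C_qq(-4)=-288, C_qq(0)=96, C_qq(2)=-144.
Local maxima occur where both diagonal entries negative: (1, -4), (1, 2). Count: 2.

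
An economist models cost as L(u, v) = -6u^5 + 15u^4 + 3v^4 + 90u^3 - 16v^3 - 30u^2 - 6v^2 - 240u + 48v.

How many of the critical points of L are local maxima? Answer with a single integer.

L separates as a function of u plus a function of v, so ∇L=0 decouples.
∂L/∂u = -30(u - 4)(u - 1)(u + 1)(u + 2) = 0 at u ∈ {-2, -1, 1, 4}; ∂L/∂v = 12(v - 4)(v - 1)(v + 1) = 0 at v ∈ {-1, 1, 4}.
The Hessian is diagonal: diag(L_uu, L_vv). Second derivatives: L_uu(-2)=540, L_uu(-1)=-300, L_uu(1)=540, L_uu(4)=-2700; L_vv(-1)=120, L_vv(1)=-72, L_vv(4)=180.
Local maxima occur where both diagonal entries negative: (-1, 1), (4, 1). Count: 2.

2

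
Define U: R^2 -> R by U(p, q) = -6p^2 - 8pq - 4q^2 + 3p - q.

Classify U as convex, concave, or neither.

U is quadratic, so its Hessian is the constant matrix H = [[-12, -8], [-8, -8]].
det(H) = 32, tr(H) = -20.
det(H) > 0 and tr(H) < 0, so H is negative definite everywhere: concave.

concave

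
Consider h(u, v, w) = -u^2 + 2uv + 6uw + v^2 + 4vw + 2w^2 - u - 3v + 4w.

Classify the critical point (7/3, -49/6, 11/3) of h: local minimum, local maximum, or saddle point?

saddle point

The Hessian is constant: H = [[-2, 2, 6], [2, 2, 4], [6, 4, 4]].
Leading principal minors: Δ₁ = -2, Δ₂ = -8, Δ₃ = 24.
The minors fit neither the all-positive nor the alternating-sign pattern, so H is indefinite: a saddle point.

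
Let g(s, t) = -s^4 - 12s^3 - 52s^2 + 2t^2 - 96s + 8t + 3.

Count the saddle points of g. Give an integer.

2

g separates as a function of s plus a function of t, so ∇g=0 decouples.
∂g/∂s = -4(s + 2)(s + 3)(s + 4) = 0 at s ∈ {-4, -3, -2}; ∂g/∂t = 4(t + 2) = 0 at t ∈ {-2}.
The Hessian is diagonal: diag(g_ss, g_tt). Second derivatives: g_ss(-4)=-8, g_ss(-3)=4, g_ss(-2)=-8; g_tt(-2)=4.
Saddle points occur where the two diagonal entries have opposite signs: (-4, -2), (-2, -2). Count: 2.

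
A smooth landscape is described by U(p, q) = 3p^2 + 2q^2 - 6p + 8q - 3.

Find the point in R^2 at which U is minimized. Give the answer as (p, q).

U(p,q) separates as A(p) + B(q) − 3, so its minimum is min A + min B − 3.
A'(p) = 6p - 6 vanishes at p ∈ {1}; B'(q) = 4q + 8 vanishes at q ∈ {-2}.
Local minima of A (where A''>0): A(1)=-3. Local minima of B: B(-2)=-8.
So the global minimum of U is A(1) + B(-2) − 3 = -3 − 8 − 3 = -14, attained at (1, -2).

(1, -2)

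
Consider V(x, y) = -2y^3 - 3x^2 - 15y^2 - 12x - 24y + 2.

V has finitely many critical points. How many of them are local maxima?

V separates as a function of x plus a function of y, so ∇V=0 decouples.
∂V/∂x = -6(x + 2) = 0 at x ∈ {-2}; ∂V/∂y = -6(y + 1)(y + 4) = 0 at y ∈ {-4, -1}.
The Hessian is diagonal: diag(V_xx, V_yy). Second derivatives: V_xx(-2)=-6; V_yy(-4)=18, V_yy(-1)=-18.
Local maxima occur where both diagonal entries negative: (-2, -1). Count: 1.

1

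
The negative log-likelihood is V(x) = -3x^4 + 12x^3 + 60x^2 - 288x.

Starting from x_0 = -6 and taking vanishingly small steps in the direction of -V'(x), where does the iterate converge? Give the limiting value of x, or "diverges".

V'(x) = -12(x - 4)(x - 2)(x + 3), so V'(-6) = 2880.
Gradient descent moves in the -V' direction, i.e. x is decreasing.
There is no critical point below x=-6, and V' keeps the same sign, so the iterate runs off to −∞.

diverges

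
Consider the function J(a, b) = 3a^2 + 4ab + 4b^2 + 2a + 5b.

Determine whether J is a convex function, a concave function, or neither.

convex

J is quadratic, so its Hessian is the constant matrix H = [[6, 4], [4, 8]].
det(H) = 32, tr(H) = 14.
det(H) > 0 and tr(H) > 0, so H is positive definite everywhere: convex.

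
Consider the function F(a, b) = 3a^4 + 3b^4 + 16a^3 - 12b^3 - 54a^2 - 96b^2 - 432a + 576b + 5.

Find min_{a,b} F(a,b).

F(a,b) separates as P(a) + Q(b) + 5, so its minimum is min P + min Q + 5.
P'(a) = 12(a - 3)(a + 3)(a + 4) vanishes at a ∈ {-4, -3, 3}; Q'(b) = 12(b - 4)(b - 3)(b + 4) vanishes at b ∈ {-4, 3, 4}.
Local minima of P (where P''>0): P(-4)=608, P(3)=-1107. Local minima of Q: Q(-4)=-2304, Q(4)=768.
So the global minimum of F is P(3) + Q(-4) + 5 = -1107 − 2304 + 5 = -3406, attained at (3, -4).

-3406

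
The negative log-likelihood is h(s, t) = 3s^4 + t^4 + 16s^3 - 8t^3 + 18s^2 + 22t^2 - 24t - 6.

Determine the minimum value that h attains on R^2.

-42

h(s,t) separates as P(s) + Q(t) − 6, so its minimum is min P + min Q − 6.
P'(s) = 12s(s + 1)(s + 3) vanishes at s ∈ {-3, -1, 0}; Q'(t) = 4(t - 3)(t - 2)(t - 1) vanishes at t ∈ {1, 2, 3}.
Local minima of P (where P''>0): P(-3)=-27, P(0)=0. Local minima of Q: Q(1)=-9, Q(3)=-9.
So the global minimum of h is P(-3) + Q(1) − 6 = -27 − 9 − 6 = -42, attained at (-3, 1).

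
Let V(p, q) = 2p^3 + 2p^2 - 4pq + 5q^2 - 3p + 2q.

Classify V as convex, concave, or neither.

neither

The term 2p^3 is cubic, so the Hessian is not constant.
∂²V/∂p² = 12p + 4, which takes both signs as p varies (negative for sufficiently negative p). A diagonal entry of the Hessian changing sign means the Hessian is neither positive- nor negative-semidefinite on all of R^2.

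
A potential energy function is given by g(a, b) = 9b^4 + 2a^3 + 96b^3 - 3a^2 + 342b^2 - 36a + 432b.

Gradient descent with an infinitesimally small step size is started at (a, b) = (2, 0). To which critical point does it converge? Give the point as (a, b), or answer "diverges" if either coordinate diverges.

(3, -1)

g is separable, so gradient descent decouples: a follows -∂g/∂a, b follows -∂g/∂b.
∂g/∂a = 6(a - 3)(a + 2); at a=2 this is -24, so a increases.
∂g/∂b = 36(b + 1)(b + 3)(b + 4); at b=0 this is 432, so b decreases.
a converges to its nearest critical value 3 (a local min of the a-part); b converges to -1. The iterate converges to (3, -1).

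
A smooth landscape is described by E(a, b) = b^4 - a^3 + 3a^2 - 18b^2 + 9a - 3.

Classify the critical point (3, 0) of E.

The mixed partial ∂²E/∂a∂b is 0, so the Hessian at any point is diag(E_aa, E_bb) = diag(6(-a + 1), 12(b^2 - 3)).
At (3, 0): H = diag(-12, -36).
Both eigenvalues are negative, so H is negative definite: a local maximum.

local maximum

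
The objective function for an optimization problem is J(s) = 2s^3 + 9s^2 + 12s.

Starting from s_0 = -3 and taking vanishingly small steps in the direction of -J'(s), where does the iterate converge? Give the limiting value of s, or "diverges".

diverges

J'(s) = 6(s + 1)(s + 2), so J'(-3) = 12.
Gradient descent moves in the -J' direction, i.e. s is decreasing.
There is no critical point below s=-3, and J' keeps the same sign, so the iterate runs off to −∞.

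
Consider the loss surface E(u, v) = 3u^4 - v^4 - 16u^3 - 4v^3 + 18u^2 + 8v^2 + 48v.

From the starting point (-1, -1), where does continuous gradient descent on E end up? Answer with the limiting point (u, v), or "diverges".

(0, -2)

E is separable, so gradient descent decouples: u follows -∂E/∂u, v follows -∂E/∂v.
∂E/∂u = 12u(u - 3)(u - 1); at u=-1 this is -96, so u increases.
∂E/∂v = -4(v - 2)(v + 2)(v + 3); at v=-1 this is 24, so v decreases.
u converges to its nearest critical value 0 (a local min of the u-part); v converges to -2. The iterate converges to (0, -2).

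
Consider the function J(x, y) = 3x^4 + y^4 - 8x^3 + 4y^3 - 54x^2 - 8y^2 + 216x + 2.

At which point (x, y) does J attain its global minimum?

(-3, -4)

J(x,y) separates as P(x) + Q(y) + 2, so its minimum is min P + min Q + 2.
P'(x) = 12(x - 3)(x - 2)(x + 3) vanishes at x ∈ {-3, 2, 3}; Q'(y) = 4y(y - 1)(y + 4) vanishes at y ∈ {-4, 0, 1}.
Local minima of P (where P''>0): P(-3)=-675, P(3)=189. Local minima of Q: Q(-4)=-128, Q(1)=-3.
So the global minimum of J is P(-3) + Q(-4) + 2 = -675 − 128 + 2 = -801, attained at (-3, -4).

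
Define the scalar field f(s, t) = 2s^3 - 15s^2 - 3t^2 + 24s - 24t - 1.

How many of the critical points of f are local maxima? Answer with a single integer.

1

f separates as a function of s plus a function of t, so ∇f=0 decouples.
∂f/∂s = 6(s - 4)(s - 1) = 0 at s ∈ {1, 4}; ∂f/∂t = -6(t + 4) = 0 at t ∈ {-4}.
The Hessian is diagonal: diag(f_ss, f_tt). Second derivatives: f_ss(1)=-18, f_ss(4)=18; f_tt(-4)=-6.
Local maxima occur where both diagonal entries negative: (1, -4). Count: 1.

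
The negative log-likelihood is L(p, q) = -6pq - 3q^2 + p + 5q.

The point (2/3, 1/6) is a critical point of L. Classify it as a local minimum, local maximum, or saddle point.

The Hessian of L is constant: H = [[0, -6], [-6, -6]].
det(H) = 0·(-6) − (-6)² = -36.
Since det(H) < 0, H is indefinite and the critical point is a saddle point.

saddle point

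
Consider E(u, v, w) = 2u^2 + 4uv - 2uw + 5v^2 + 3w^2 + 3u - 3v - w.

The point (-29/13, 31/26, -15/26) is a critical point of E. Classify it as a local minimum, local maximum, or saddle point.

local minimum

The Hessian is constant: H = [[4, 4, -2], [4, 10, 0], [-2, 0, 6]].
Leading principal minors: Δ₁ = 4, Δ₂ = 24, Δ₃ = 104.
All leading minors are positive, so H is positive definite: a local minimum.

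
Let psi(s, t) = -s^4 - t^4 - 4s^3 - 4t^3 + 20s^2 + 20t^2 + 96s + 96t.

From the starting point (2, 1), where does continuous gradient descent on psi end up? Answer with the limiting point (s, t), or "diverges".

(-2, -2)

psi is separable, so gradient descent decouples: s follows -∂psi/∂s, t follows -∂psi/∂t.
∂psi/∂s = -4(s - 3)(s + 2)(s + 4); at s=2 this is 96, so s decreases.
∂psi/∂t = -4(t - 3)(t + 2)(t + 4); at t=1 this is 120, so t decreases.
s converges to its nearest critical value -2 (a local min of the s-part); t converges to -2. The iterate converges to (-2, -2).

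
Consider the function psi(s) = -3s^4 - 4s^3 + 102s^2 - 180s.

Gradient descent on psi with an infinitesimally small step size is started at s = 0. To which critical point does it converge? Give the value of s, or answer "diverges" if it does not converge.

psi'(s) = -12(s - 3)(s - 1)(s + 5), so psi'(0) = -180.
Gradient descent moves in the -psi' direction, i.e. s is increasing.
The nearest critical point in that direction is s = 1, where psi'' = 144 > 0 (a local minimum). The iterate converges there.

1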